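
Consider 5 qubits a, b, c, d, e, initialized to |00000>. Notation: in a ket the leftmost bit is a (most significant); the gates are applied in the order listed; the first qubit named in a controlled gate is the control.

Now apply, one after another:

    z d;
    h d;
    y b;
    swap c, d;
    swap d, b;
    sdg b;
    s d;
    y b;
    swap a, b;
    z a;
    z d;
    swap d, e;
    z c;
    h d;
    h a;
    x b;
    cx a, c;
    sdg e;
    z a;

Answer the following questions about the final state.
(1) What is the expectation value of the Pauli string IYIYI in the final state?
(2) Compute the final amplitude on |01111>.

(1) The observable IYIYI averages to 0.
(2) The final state's coefficient on |01111> equals sqrt(2)/4.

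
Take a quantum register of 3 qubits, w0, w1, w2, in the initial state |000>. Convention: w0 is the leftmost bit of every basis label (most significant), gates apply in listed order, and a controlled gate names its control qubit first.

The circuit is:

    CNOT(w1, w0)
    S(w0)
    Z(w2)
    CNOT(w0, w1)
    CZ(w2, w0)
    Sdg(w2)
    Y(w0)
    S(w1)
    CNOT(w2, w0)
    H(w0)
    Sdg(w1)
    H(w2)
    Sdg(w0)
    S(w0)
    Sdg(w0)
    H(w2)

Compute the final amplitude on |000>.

|000> carries amplitude sqrt(2)*I/2 in the final state.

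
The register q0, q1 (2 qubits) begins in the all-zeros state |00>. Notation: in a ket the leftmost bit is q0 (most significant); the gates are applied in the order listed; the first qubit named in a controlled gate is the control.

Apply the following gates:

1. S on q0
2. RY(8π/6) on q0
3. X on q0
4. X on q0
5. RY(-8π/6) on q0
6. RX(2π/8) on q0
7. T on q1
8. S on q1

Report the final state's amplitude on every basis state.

After the circuit, the state carries amplitude sqrt(sqrt(2) + 2)/2 on |00>, 0 on |01>, -I*sqrt(2 - sqrt(2))/2 on |10>, 0 on |11>. Key observation: gates 2-5 undo each other exactly, leaving only the rest of the circuit to track.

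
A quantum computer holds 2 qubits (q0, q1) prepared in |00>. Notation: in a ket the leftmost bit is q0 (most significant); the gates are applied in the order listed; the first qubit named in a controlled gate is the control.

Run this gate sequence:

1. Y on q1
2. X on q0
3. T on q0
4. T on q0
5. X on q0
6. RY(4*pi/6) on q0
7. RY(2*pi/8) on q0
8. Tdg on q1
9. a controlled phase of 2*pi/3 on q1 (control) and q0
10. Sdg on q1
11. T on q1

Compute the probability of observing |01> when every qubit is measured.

A full measurement returns |01> with probability -sqrt(6)/8 - sqrt(2)/8 + 1/2.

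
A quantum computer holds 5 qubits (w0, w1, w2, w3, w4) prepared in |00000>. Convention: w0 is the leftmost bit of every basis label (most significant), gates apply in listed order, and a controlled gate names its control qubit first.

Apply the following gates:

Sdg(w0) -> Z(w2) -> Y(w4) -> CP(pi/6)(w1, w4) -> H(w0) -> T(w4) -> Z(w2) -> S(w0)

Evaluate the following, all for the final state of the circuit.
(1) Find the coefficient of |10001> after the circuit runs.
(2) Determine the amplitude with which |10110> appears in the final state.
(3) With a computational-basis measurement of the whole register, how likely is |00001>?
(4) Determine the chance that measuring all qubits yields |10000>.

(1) The final state's coefficient on |10001> equals -sqrt(2)*exp(I*pi/4)/2.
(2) The amplitude on |10110> is 0.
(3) Outcome |00001> occurs with probability 1/2.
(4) A full measurement returns |10000> with probability 0.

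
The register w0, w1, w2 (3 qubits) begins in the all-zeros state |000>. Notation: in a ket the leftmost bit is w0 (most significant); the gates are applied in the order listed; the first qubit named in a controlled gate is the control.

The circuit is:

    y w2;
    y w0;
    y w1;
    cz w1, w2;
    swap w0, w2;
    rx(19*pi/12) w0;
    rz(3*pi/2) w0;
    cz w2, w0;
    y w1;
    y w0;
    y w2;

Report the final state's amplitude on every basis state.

The resulting statevector has amplitude (-sqrt(sqrt(2) + 2)/4 - sqrt(6 - 3*sqrt(2))/4)*exp(3*I*pi/4) on |000>, (-sqrt(2 - sqrt(2))/4 + sqrt(3*sqrt(2) + 6)/4)*exp(3*I*pi/4) on |100>, and 0 on every other basis state.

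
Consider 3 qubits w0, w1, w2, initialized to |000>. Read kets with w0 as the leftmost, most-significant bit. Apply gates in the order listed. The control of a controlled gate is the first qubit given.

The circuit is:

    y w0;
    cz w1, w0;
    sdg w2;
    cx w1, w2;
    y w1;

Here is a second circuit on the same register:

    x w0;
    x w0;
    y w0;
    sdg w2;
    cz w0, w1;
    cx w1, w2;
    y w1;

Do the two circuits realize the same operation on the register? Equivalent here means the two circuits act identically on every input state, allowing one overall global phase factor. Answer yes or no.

Yes — the two circuits implement the same unitary up to a global phase.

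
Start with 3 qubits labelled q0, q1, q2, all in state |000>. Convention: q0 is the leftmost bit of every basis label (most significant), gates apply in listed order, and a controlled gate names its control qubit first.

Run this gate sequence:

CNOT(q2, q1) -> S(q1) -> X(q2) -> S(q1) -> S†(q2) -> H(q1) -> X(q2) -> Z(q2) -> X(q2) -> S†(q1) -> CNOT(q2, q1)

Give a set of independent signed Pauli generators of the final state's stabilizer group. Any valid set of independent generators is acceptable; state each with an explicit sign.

The stabilizer group can be generated by +IYI, +ZII, -IIZ, among other valid generating sets.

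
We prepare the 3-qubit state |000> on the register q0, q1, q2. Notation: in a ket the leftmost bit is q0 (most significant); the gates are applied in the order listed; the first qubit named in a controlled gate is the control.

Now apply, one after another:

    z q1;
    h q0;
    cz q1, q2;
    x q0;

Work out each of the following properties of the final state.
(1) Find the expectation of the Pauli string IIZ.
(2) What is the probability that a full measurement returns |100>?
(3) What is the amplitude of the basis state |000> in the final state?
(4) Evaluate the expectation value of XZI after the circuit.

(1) The observable IIZ averages to 1.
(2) A full measurement returns |100> with probability 1/2.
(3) The amplitude on |000> is sqrt(2)/2.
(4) The expectation value of XZI is 1.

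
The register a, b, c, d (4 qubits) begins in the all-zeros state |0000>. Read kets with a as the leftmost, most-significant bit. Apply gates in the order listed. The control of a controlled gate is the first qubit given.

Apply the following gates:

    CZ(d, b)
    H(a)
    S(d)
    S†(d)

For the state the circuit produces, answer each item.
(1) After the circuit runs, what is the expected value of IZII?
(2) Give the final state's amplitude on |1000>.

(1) The observable IZII averages to 1.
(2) The amplitude on |1000> is sqrt(2)/2.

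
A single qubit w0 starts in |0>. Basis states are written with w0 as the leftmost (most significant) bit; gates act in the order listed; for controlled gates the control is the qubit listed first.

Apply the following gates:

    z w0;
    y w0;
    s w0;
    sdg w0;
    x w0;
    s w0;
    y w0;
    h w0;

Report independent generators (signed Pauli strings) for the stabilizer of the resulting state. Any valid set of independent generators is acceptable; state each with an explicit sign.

The stabilizer group can be generated by -X, among other valid generating sets. Key observation: steps 3-4 multiply out to the identity, so the circuit reduces to the remaining gates.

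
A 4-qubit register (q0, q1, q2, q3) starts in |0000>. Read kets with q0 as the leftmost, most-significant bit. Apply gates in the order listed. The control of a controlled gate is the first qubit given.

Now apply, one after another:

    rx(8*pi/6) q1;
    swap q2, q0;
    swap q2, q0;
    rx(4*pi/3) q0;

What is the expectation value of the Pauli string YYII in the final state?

The expectation value of YYII is 3/4. Key observation: the block from step 2 through step 3 cancels to the identity and can be dropped.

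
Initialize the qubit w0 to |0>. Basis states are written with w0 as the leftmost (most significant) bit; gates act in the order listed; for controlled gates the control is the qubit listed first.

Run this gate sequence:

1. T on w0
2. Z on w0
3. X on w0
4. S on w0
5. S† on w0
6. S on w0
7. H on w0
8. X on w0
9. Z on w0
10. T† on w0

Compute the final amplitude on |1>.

The amplitude on |1> is -sqrt(2)*exp(I*pi/4)/2.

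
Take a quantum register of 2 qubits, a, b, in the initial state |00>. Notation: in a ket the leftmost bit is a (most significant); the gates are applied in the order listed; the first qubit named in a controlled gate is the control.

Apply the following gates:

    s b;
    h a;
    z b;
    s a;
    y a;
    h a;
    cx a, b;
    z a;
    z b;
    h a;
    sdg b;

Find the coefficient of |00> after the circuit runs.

The final state's coefficient on |00> equals sqrt(2)*(1 + I)/4.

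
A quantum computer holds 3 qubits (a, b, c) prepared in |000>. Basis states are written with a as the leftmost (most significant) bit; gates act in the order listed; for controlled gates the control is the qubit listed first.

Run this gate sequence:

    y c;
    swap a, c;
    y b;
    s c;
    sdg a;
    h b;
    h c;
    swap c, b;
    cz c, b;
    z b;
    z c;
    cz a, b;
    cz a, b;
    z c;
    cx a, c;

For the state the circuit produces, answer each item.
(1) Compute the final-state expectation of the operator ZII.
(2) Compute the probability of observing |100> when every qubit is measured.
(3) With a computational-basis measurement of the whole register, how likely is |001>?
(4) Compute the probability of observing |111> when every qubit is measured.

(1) The observable ZII averages to -1.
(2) Outcome |100> occurs with probability 1/4.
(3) A full measurement returns |001> with probability 0.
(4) Outcome |111> occurs with probability 1/4.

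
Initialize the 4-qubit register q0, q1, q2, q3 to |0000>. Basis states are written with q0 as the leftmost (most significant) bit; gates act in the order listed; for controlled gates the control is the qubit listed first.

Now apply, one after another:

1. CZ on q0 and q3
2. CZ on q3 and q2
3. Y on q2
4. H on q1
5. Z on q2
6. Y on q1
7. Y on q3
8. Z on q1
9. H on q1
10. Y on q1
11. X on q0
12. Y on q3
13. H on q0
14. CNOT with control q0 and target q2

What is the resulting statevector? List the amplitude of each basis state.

The resulting statevector has amplitude -sqrt(2)*I/2 on |0110>, sqrt(2)*I/2 on |1100>, and 0 on every other basis state.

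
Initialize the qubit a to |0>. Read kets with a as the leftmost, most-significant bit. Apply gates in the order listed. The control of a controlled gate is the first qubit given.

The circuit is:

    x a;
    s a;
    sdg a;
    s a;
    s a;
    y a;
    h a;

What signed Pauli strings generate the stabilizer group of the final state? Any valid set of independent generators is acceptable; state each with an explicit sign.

One valid set of independent stabilizer generators is +X (any independent generating set of the same group is equally correct). Key observation: steps 2-3 multiply out to the identity, so the circuit reduces to the remaining gates.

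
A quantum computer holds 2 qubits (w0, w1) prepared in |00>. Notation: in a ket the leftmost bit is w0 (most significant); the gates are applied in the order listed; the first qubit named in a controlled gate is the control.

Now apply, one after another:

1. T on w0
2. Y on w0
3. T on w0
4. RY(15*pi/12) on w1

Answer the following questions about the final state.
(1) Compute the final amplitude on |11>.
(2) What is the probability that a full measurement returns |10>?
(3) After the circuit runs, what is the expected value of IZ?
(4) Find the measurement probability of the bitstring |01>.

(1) The final state's coefficient on |11> equals sqrt(sqrt(2) + 2)*exp(3*I*pi/4)/2.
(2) A full measurement returns |10> with probability 1/2 - sqrt(2)/4.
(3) In the final state, IZ has expectation -sqrt(2)/2.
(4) The probability of measuring |01> is 0.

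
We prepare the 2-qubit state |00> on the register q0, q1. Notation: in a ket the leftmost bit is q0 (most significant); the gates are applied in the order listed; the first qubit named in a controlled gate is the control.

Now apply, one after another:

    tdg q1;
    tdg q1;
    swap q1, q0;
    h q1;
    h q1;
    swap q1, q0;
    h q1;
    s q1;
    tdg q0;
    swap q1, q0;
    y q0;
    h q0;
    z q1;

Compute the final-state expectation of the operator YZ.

The observable YZ averages to -1. Key observation: the block from step 3 through step 6 cancels to the identity and can be dropped.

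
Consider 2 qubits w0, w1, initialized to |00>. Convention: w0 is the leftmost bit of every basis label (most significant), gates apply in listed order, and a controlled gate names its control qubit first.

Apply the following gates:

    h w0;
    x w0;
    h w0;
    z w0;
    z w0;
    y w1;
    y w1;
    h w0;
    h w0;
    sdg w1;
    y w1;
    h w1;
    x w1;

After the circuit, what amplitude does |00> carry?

The final state's coefficient on |00> equals -sqrt(2)*I/2.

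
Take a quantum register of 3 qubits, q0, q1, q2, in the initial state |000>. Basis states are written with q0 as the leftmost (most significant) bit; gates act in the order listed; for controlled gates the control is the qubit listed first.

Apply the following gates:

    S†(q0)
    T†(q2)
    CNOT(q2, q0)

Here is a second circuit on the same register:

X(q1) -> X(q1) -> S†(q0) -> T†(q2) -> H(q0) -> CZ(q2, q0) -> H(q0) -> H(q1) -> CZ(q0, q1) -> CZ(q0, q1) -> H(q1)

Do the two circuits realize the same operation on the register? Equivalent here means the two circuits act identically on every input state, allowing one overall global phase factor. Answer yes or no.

Yes — the two circuits implement the same unitary up to a global phase.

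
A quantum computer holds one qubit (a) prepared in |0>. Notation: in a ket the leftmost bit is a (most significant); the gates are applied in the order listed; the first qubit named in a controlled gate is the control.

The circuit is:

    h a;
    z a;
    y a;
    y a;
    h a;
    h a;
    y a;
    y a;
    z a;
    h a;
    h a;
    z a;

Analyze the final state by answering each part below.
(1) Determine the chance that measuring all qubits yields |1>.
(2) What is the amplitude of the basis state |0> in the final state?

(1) Outcome |1> occurs with probability 1/2. Key observation: the block from step 2 through step 9 cancels to the identity and can be dropped.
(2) The final state's coefficient on |0> equals sqrt(2)/2.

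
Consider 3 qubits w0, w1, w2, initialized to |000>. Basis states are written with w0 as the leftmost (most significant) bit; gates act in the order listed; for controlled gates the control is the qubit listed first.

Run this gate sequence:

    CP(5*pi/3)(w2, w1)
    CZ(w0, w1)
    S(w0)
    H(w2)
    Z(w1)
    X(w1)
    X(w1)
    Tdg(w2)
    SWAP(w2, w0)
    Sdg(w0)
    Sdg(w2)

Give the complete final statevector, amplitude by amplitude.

After the circuit, the state carries amplitude sqrt(2)/2 on |000>, -sqrt(2)*exp(I*pi/4)/2 on |100>, and 0 on every other basis state. Key observation: steps 6-7 multiply out to the identity, so the circuit reduces to the remaining gates.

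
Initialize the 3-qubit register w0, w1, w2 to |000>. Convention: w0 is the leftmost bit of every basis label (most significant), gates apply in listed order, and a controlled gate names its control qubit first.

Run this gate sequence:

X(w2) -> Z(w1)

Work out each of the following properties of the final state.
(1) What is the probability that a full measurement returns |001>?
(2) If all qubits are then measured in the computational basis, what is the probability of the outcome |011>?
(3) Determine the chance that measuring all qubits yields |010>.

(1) The probability of measuring |001> is 1.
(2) A full measurement returns |011> with probability 0.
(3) A full measurement returns |010> with probability 0.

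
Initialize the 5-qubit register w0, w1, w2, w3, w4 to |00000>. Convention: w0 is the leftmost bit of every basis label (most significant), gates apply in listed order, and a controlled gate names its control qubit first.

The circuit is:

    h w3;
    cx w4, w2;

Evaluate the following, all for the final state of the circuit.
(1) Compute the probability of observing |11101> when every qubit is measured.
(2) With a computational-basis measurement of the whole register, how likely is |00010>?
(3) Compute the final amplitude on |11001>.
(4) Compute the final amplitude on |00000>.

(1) Outcome |11101> occurs with probability 0.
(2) A full measurement returns |00010> with probability 1/2.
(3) The final state's coefficient on |11001> equals 0.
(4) |00000> carries amplitude sqrt(2)/2 in the final state.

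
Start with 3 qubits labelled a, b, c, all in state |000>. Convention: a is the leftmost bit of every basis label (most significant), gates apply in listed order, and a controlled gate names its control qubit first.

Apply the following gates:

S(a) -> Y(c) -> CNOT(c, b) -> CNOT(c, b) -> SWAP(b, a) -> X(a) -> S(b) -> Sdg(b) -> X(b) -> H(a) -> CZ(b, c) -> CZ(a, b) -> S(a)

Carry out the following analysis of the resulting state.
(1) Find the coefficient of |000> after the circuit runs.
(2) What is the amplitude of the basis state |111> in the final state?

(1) The amplitude on |000> is 0.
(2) The final state's coefficient on |111> equals sqrt(2)/2.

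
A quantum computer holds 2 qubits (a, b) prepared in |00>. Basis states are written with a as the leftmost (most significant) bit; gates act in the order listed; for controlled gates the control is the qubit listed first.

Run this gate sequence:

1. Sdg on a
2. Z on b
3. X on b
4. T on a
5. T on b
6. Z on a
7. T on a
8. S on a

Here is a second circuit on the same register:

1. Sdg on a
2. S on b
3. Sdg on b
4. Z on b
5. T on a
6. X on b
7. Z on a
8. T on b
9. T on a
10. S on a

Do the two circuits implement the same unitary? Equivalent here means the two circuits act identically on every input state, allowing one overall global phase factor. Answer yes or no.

Yes: on every input state the two circuits agree up to one overall phase factor.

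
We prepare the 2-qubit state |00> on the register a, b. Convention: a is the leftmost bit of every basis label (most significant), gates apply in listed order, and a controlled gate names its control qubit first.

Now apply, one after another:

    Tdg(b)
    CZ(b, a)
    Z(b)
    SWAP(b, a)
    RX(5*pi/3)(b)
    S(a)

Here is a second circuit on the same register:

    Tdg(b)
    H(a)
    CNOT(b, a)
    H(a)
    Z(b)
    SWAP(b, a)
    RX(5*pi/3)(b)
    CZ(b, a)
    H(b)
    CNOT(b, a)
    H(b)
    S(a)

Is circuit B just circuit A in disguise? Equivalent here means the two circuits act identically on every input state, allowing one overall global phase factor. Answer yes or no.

No — the two circuits implement different unitaries, even allowing a global phase.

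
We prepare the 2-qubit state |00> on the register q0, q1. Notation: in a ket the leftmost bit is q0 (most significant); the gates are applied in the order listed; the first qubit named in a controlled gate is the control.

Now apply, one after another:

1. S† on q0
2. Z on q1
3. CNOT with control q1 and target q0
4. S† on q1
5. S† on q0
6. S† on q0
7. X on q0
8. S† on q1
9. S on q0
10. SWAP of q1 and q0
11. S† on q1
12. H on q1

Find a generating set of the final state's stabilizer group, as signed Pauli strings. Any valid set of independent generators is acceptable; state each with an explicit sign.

The stabilizer group can be generated by -IX, +ZI, among other valid generating sets.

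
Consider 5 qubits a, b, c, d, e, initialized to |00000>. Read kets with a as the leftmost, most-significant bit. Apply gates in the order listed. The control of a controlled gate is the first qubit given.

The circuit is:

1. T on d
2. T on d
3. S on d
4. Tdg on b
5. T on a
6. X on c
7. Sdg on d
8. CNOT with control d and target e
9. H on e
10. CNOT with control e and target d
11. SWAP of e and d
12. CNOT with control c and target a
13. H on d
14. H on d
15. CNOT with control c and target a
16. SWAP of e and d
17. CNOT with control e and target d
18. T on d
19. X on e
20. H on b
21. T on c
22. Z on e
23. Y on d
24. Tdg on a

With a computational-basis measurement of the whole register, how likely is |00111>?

A full measurement returns |00111> with probability 1/4. Key observation: the block from step 10 through step 17 cancels to the identity and can be dropped.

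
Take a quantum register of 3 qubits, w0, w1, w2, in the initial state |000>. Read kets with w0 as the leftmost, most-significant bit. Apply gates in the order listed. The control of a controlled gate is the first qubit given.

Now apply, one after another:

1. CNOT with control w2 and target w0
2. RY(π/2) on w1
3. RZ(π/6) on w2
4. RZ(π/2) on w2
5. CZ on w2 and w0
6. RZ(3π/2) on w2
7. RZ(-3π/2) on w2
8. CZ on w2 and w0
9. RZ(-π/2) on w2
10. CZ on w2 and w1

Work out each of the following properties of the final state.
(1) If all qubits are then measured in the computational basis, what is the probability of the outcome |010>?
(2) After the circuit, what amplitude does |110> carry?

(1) The probability of measuring |010> is 1/2. Key observation: gates 4-9 undo each other exactly, leaving only the rest of the circuit to track.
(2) The final state's coefficient on |110> equals 0.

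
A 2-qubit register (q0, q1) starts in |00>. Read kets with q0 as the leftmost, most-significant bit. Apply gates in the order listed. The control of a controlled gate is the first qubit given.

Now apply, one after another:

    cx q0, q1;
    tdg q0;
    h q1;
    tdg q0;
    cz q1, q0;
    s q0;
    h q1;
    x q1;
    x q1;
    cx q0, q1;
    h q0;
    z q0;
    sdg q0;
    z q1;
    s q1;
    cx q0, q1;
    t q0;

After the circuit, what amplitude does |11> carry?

|11> carries amplitude sqrt(2)*exp(3*I*pi/4)/2 in the final state. Key observation: steps 8-9 multiply out to the identity, so the circuit reduces to the remaining gates.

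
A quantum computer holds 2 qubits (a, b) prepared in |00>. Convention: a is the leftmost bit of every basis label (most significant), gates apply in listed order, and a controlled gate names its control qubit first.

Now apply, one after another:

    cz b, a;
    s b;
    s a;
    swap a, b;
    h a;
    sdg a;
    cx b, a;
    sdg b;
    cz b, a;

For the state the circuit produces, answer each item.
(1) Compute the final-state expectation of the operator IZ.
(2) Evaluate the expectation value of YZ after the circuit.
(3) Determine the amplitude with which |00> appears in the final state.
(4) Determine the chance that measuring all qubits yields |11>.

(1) The expectation value of IZ is 1.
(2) The expectation value of YZ is -1.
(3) |00> carries amplitude sqrt(2)/2 in the final state.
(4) Outcome |11> occurs with probability 0.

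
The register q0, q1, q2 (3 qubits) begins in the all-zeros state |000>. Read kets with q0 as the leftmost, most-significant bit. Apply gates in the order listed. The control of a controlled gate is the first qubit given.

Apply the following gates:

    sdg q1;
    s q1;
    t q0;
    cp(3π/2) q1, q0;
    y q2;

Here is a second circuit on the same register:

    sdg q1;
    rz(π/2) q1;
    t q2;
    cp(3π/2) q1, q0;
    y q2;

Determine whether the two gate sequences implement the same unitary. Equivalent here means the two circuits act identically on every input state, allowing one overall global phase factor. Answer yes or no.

No, they are not equivalent — no single phase factor reconciles the two unitaries.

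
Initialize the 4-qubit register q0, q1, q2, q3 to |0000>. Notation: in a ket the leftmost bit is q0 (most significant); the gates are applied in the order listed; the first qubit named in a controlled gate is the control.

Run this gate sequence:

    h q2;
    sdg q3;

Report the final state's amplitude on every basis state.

The resulting statevector has amplitude sqrt(2)/2 on |0000>, sqrt(2)/2 on |0010>, and 0 on every other basis state.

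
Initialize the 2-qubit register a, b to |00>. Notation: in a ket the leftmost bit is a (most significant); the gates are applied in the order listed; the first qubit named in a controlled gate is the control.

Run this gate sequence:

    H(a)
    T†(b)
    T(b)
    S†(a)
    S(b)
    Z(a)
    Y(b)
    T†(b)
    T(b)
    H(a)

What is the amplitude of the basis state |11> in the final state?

|11> carries amplitude 1/2 + I/2 in the final state.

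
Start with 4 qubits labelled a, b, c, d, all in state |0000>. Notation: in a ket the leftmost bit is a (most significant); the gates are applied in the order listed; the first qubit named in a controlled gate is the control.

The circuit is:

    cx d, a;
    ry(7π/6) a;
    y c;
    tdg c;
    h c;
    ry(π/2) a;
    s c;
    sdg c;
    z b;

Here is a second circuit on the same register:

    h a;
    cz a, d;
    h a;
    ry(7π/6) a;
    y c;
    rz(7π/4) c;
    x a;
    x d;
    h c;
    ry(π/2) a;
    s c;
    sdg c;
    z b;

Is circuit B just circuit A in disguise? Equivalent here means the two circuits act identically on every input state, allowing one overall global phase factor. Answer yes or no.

No, they are not equivalent — no single phase factor reconciles the two unitaries.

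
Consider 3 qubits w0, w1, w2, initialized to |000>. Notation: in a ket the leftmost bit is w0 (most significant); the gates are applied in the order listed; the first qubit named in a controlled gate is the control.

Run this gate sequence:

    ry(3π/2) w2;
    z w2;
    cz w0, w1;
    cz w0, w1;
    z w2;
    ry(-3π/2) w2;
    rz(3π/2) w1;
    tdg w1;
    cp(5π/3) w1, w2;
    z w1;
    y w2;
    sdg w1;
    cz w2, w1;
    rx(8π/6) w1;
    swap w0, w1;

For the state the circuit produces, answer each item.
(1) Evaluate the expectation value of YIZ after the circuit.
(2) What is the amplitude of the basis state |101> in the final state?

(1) In the final state, YIZ has expectation -sqrt(3)/2. Key observation: steps 1-6 multiply out to the identity, so the circuit reduces to the remaining gates.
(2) The amplitude on |101> is -sqrt(3)*exp(I*pi/4)/2.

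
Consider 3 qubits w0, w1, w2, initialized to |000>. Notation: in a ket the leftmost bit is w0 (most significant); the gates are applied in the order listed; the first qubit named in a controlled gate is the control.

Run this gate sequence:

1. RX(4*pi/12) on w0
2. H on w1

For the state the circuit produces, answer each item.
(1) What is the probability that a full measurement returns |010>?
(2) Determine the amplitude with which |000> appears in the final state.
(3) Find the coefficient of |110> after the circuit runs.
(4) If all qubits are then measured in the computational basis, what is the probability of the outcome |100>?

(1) A full measurement returns |010> with probability 3/8.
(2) The final state's coefficient on |000> equals sqrt(6)/4.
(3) |110> carries amplitude -sqrt(2)*I/4 in the final state.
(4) A full measurement returns |100> with probability 1/8.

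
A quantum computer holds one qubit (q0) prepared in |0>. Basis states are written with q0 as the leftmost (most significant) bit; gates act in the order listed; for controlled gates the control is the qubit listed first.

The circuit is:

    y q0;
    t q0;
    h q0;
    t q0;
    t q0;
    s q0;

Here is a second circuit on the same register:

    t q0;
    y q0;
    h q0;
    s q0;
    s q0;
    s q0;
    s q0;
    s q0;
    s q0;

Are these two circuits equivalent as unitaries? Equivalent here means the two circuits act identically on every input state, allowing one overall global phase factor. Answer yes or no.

No: there is an input state on which the two circuits produce genuinely different outputs (not merely differing by a phase).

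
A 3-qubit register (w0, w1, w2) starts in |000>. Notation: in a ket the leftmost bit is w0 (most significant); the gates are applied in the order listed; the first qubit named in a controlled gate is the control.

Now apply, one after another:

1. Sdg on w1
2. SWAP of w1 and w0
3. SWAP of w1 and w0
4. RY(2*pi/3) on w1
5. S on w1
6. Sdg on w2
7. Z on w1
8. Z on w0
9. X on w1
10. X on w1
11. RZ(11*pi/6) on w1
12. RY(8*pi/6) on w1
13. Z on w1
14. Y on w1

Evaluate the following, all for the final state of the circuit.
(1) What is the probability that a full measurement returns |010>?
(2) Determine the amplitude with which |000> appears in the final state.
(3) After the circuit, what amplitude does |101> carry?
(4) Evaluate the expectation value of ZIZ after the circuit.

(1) Outcome |010> occurs with probability 7/16. Key observation: gates 9-10 undo each other exactly, leaving only the rest of the circuit to track.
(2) |000> carries amplitude sqrt(3)*(-I - exp(5*I*pi/6))*exp(I*pi/12)/4 in the final state.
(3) |101> carries amplitude 0 in the final state.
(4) The observable ZIZ averages to 1.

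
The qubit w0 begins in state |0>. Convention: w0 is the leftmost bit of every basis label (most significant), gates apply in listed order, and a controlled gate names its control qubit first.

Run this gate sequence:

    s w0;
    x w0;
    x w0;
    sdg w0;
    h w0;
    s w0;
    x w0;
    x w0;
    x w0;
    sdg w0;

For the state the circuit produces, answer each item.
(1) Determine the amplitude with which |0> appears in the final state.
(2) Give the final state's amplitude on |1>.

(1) The amplitude on |0> is sqrt(2)*I/2.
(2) The final state's coefficient on |1> equals -sqrt(2)*I/2.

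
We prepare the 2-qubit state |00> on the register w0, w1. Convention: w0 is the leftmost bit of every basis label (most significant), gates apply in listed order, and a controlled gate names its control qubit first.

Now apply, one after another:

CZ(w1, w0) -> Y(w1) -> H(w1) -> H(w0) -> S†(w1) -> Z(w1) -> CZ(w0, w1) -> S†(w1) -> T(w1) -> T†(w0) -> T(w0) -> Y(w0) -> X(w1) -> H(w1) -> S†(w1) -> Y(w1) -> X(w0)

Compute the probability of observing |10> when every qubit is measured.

A full measurement returns |10> with probability 1/4 - sqrt(2)/8.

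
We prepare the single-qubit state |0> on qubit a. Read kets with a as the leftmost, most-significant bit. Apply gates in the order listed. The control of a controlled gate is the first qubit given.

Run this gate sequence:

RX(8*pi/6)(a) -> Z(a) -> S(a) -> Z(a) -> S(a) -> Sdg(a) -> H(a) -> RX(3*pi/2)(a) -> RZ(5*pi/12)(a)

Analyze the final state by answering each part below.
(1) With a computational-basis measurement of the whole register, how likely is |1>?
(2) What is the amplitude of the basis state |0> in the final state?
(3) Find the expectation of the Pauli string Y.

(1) A full measurement returns |1> with probability 1/2.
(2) The amplitude on |0> is (-1 + sqrt(3) - sqrt(3)*I - I)*exp(19*I*pi/24)/4.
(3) The observable Y averages to -sqrt(2)/2.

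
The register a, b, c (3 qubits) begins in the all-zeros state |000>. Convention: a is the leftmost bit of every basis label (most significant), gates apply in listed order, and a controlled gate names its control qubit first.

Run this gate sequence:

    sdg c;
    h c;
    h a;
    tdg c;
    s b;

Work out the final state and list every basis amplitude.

The final amplitudes are 1/2 on |000>, -exp(3*I*pi/4)/2 on |001>, 0 on |010>, 0 on |011>, 1/2 on |100>, -exp(3*I*pi/4)/2 on |101>, 0 on |110>, 0 on |111>.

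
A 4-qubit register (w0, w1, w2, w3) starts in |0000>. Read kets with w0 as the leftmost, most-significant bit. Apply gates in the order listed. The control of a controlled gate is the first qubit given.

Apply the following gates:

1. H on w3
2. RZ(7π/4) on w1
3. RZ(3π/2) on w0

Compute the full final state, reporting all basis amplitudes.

The final amplitudes are sqrt(2)*exp(3*I*pi/8)/2 on |0000>, sqrt(2)*exp(3*I*pi/8)/2 on |0001>, and 0 on every other basis state.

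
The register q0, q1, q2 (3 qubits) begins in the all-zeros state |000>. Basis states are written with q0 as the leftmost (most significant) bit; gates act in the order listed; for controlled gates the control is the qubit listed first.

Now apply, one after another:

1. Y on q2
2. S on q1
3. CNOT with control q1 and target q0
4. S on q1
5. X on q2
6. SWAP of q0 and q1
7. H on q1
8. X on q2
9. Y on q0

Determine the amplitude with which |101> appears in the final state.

The final state's coefficient on |101> equals -sqrt(2)/2.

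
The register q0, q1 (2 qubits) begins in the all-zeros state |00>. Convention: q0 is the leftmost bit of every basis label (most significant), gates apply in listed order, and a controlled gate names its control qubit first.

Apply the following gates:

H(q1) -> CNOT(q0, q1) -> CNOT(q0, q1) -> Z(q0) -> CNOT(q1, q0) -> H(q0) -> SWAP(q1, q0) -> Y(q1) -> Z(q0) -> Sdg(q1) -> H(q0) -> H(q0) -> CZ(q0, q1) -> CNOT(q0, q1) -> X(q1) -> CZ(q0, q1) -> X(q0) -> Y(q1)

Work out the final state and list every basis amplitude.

After the circuit, the state carries amplitude I/2 on |00>, 1/2 on |01>, -1/2 on |10>, I/2 on |11>. Key observation: steps 11-12 multiply out to the identity, so the circuit reduces to the remaining gates.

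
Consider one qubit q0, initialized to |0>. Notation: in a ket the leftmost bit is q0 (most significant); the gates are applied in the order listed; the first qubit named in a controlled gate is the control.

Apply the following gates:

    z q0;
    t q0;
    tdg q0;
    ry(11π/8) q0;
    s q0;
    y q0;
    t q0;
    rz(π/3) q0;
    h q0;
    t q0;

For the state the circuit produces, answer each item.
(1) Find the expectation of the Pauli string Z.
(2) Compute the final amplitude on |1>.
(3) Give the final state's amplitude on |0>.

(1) The expectation value of Z is sqrt(sqrt(2) + 2)*(sqrt(2) + sqrt(6))/8.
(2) The amplitude on |1> is sqrt(2)*I*exp(2*I*pi/3)*cos(5*pi/16)/2 + sqrt(2)*exp(I*pi/12)*sin(5*pi/16)/2.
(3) The final state's coefficient on |0> equals sqrt(2)*exp(-I*pi/6)*sin(5*pi/16)/2 - sqrt(2)*I*exp(5*I*pi/12)*cos(5*pi/16)/2.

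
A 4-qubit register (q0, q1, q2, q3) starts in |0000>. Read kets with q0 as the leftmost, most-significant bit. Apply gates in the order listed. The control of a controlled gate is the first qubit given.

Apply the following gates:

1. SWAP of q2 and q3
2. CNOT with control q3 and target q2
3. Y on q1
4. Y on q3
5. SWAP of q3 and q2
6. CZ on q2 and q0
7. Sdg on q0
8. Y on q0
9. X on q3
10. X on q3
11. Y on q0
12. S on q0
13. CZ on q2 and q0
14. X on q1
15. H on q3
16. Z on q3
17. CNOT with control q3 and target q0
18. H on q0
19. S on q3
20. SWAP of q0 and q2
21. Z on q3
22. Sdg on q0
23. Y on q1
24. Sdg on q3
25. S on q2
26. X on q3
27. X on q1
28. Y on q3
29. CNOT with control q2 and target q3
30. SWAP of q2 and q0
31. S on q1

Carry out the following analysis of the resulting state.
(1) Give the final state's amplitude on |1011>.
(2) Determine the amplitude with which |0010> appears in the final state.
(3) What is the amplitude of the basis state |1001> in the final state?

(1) |1011> carries amplitude -1/2 in the final state. Key observation: gates 6-13 undo each other exactly, leaving only the rest of the circuit to track.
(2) The amplitude on |0010> is I/2.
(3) The final state's coefficient on |1001> equals 0.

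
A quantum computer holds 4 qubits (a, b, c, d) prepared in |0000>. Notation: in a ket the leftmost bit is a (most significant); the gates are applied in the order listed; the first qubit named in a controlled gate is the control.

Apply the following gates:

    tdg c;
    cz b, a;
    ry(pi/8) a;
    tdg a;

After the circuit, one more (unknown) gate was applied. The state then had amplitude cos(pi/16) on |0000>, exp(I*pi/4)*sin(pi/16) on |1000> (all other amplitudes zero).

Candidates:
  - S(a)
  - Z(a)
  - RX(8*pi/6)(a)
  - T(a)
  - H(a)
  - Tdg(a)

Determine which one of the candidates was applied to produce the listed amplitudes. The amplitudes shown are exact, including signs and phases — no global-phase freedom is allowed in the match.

The unique candidate consistent with the amplitudes is S(a).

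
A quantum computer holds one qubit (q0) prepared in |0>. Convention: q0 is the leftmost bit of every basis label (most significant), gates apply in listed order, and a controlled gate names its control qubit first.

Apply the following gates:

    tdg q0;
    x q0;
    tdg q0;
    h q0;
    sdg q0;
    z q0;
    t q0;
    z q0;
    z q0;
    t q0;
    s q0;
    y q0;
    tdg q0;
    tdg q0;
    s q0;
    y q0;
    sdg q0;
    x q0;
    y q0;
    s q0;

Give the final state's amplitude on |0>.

The final state's coefficient on |0> equals -sqrt(2)*exp(I*pi/4)/2.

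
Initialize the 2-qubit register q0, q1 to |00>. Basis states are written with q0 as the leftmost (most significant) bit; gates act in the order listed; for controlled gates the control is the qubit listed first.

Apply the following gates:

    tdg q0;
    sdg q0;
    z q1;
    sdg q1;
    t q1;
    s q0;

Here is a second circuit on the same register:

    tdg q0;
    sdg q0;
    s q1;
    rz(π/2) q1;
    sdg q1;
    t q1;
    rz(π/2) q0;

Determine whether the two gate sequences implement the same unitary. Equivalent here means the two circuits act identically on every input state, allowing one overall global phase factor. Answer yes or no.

Yes, they are equivalent — the unitaries differ by at most a global phase.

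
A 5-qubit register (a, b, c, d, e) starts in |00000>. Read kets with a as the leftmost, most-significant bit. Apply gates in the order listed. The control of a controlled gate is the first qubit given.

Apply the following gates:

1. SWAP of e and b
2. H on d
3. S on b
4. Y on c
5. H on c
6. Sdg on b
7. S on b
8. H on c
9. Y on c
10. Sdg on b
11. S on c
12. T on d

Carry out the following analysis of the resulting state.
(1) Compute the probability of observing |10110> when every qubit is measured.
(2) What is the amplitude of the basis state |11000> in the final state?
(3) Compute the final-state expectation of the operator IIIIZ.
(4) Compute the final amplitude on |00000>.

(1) A full measurement returns |10110> with probability 0. Key observation: steps 3-10 multiply out to the identity, so the circuit reduces to the remaining gates.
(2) The final state's coefficient on |11000> equals 0.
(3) The observable IIIIZ averages to 1.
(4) |00000> carries amplitude sqrt(2)/2 in the final state.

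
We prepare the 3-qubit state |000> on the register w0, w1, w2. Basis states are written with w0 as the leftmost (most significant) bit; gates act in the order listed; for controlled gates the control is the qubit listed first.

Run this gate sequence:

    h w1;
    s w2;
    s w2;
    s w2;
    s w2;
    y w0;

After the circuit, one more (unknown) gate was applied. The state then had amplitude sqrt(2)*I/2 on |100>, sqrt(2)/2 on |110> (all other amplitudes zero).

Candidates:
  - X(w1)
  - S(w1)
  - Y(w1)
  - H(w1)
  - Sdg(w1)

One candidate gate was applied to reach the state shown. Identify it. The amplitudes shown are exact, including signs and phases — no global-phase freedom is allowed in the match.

It was Sdg(w1) that produced the state shown. Key observation: the block from step 2 through step 5 cancels to the identity and can be dropped.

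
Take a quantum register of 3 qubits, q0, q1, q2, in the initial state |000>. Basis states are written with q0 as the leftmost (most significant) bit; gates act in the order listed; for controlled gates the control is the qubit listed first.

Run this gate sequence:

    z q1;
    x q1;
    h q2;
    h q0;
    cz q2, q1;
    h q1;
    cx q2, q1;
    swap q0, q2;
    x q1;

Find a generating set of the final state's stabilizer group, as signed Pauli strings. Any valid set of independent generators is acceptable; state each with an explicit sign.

The final state is stabilized by the group generated by +XII, -IXI, +IIX; other independent generating sets are equally valid.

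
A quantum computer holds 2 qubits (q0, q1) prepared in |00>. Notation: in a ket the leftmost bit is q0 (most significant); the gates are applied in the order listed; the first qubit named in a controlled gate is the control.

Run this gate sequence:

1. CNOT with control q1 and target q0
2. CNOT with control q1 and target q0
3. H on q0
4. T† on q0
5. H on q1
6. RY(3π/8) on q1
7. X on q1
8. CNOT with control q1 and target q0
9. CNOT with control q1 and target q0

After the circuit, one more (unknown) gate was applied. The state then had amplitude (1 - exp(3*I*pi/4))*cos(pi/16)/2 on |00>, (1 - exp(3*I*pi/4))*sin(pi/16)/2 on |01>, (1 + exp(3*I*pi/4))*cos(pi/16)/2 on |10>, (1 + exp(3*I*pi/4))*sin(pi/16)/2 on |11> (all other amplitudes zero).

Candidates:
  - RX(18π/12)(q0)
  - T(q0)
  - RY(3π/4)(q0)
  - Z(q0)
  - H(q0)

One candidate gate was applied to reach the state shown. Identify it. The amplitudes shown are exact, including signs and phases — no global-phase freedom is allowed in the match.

The unique candidate consistent with the amplitudes is H(q0).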